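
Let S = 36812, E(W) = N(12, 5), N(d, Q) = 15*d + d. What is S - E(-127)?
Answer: 36620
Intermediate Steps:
N(d, Q) = 16*d
E(W) = 192 (E(W) = 16*12 = 192)
S - E(-127) = 36812 - 1*192 = 36812 - 192 = 36620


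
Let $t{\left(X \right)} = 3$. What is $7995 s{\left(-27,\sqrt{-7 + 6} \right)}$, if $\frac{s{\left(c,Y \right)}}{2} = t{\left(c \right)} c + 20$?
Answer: $-975390$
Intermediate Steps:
$s{\left(c,Y \right)} = 40 + 6 c$ ($s{\left(c,Y \right)} = 2 \left(3 c + 20\right) = 2 \left(20 + 3 c\right) = 40 + 6 c$)
$7995 s{\left(-27,\sqrt{-7 + 6} \right)} = 7995 \left(40 + 6 \left(-27\right)\right) = 7995 \left(40 - 162\right) = 7995 \left(-122\right) = -975390$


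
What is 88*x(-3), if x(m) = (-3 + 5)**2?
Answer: 352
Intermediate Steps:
x(m) = 4 (x(m) = 2**2 = 4)
88*x(-3) = 88*4 = 352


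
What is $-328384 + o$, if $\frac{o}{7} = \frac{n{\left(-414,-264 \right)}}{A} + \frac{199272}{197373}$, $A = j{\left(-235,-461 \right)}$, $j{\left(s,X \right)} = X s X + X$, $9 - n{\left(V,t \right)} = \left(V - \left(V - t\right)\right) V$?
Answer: $- \frac{359659533187132059}{1095264356912} \approx -3.2838 \cdot 10^{5}$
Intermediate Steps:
$n{\left(V,t \right)} = 9 - V t$ ($n{\left(V,t \right)} = 9 - \left(V - \left(V - t\right)\right) V = 9 - t V = 9 - V t$)
$j{\left(s,X \right)} = X + s X^{2}$ ($j{\left(s,X \right)} = s X^{2} + X = X + s X^{2}$)
$A = -49942896$ ($A = - 461 \left(1 - -108335\right) = - 461 \left(1 + 108335\right) = \left(-461\right) 108336 = -49942896$)
$o = \frac{7757393058149}{1095264356912}$ ($o = 7 \left(\frac{9 - \left(-414\right) \left(-264\right)}{-49942896} + \frac{199272}{197373}\right) = 7 \left(\left(9 - 109296\right) \left(- \frac{1}{49942896}\right) + 199272 \cdot \frac{1}{197373}\right) = 7 \left(\left(-109287\right) \left(- \frac{1}{49942896}\right) + \frac{66424}{65791}\right) = 7 \left(\frac{36429}{16647632} + \frac{66424}{65791}\right) = 7 \cdot \frac{1108199008307}{1095264356912} = \frac{7757393058149}{1095264356912} \approx 7.0827$)
$-328384 + o = -328384 + \frac{7757393058149}{1095264356912} = - \frac{359659533187132059}{1095264356912}$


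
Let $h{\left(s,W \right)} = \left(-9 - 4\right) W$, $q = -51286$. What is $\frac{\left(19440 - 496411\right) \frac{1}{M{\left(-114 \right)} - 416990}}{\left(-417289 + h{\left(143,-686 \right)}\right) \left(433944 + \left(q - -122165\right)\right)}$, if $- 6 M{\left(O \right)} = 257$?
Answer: $- \frac{260166}{46894600548055691} \approx -5.5479 \cdot 10^{-12}$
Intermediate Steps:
$M{\left(O \right)} = - \frac{257}{6}$ ($M{\left(O \right)} = \left(- \frac{1}{6}\right) 257 = - \frac{257}{6}$)
$h{\left(s,W \right)} = - 13 W$
$\frac{\left(19440 - 496411\right) \frac{1}{M{\left(-114 \right)} - 416990}}{\left(-417289 + h{\left(143,-686 \right)}\right) \left(433944 + \left(q - -122165\right)\right)} = \frac{\left(19440 - 496411\right) \frac{1}{- \frac{257}{6} - 416990}}{\left(-417289 - -8918\right) \left(433944 - -70879\right)} = \frac{\left(-476971\right) \frac{1}{- \frac{2502197}{6}}}{\left(-417289 + 8918\right) \left(433944 + \left(-51286 + 122165\right)\right)} = \frac{\left(-476971\right) \left(- \frac{6}{2502197}\right)}{\left(-408371\right) \left(433944 + 70879\right)} = \frac{2861826}{2502197 \left(\left(-408371\right) 504823\right)} = \frac{2861826}{2502197 \left(-206155073333\right)} = \frac{2861826}{2502197} \left(- \frac{1}{206155073333}\right) = - \frac{260166}{46894600548055691}$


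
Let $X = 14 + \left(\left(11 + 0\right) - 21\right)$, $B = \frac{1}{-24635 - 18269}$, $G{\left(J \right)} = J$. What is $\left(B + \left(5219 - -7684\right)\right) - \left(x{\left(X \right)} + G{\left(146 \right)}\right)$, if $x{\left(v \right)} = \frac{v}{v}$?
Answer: $\frac{547283423}{42904} \approx 12756.0$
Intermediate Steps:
$B = - \frac{1}{42904}$ ($B = \frac{1}{-42904} = - \frac{1}{42904} \approx -2.3308 \cdot 10^{-5}$)
$X = 4$ ($X = 14 + \left(11 - 21\right) = 14 - 10 = 4$)
$x{\left(v \right)} = 1$
$\left(B + \left(5219 - -7684\right)\right) - \left(x{\left(X \right)} + G{\left(146 \right)}\right) = \left(- \frac{1}{42904} + \left(5219 - -7684\right)\right) - \left(1 + 146\right) = \left(- \frac{1}{42904} + \left(5219 + 7684\right)\right) - 147 = \left(- \frac{1}{42904} + 12903\right) - 147 = \frac{553590311}{42904} - 147 = \frac{547283423}{42904}$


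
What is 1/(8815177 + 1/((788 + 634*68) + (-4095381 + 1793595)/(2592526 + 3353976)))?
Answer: 130524568007/1150597169833215490 ≈ 1.1344e-7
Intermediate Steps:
1/(8815177 + 1/((788 + 634*68) + (-4095381 + 1793595)/(2592526 + 3353976))) = 1/(8815177 + 1/((788 + 43112) - 2301786/5946502)) = 1/(8815177 + 1/(43900 - 2301786*1/5946502)) = 1/(8815177 + 1/(43900 - 1150893/2973251)) = 1/(8815177 + 1/(130524568007/2973251)) = 1/(8815177 + 2973251/130524568007) = 1/(1150597169833215490/130524568007) = 130524568007/1150597169833215490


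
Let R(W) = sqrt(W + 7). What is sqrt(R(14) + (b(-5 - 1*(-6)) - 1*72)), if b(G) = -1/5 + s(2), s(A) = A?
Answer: sqrt(-1755 + 25*sqrt(21))/5 ≈ 8.1005*I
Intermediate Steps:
R(W) = sqrt(7 + W)
b(G) = 9/5 (b(G) = -1/5 + 2 = 9/5)
sqrt(R(14) + (b(-5 - 1*(-6)) - 1*72)) = sqrt(sqrt(7 + 14) + (9/5 - 1*72)) = sqrt(sqrt(21) + (9/5 - 72)) = sqrt(sqrt(21) - 351/5) = sqrt(-351/5 + sqrt(21))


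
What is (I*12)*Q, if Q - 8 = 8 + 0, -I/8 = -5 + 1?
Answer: 6144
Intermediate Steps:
I = 32 (I = -8*(-5 + 1) = -8*(-4) = 32)
Q = 16 (Q = 8 + (8 + 0) = 8 + 8 = 16)
(I*12)*Q = (32*12)*16 = 384*16 = 6144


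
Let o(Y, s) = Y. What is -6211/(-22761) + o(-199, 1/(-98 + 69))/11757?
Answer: 22831096/89200359 ≈ 0.25595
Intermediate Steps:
-6211/(-22761) + o(-199, 1/(-98 + 69))/11757 = -6211/(-22761) - 199/11757 = -6211*(-1/22761) - 199*1/11757 = 6211/22761 - 199/11757 = 22831096/89200359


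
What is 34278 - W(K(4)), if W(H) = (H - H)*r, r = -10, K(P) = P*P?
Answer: 34278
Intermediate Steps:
K(P) = P²
W(H) = 0 (W(H) = (H - H)*(-10) = 0*(-10) = 0)
34278 - W(K(4)) = 34278 - 1*0 = 34278 + 0 = 34278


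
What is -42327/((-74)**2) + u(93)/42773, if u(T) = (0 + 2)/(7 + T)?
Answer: -45261316537/5855623700 ≈ -7.7295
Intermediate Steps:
u(T) = 2/(7 + T)
-42327/((-74)**2) + u(93)/42773 = -42327/((-74)**2) + (2/(7 + 93))/42773 = -42327/5476 + (2/100)*(1/42773) = -42327*1/5476 + (2*(1/100))*(1/42773) = -42327/5476 + (1/50)*(1/42773) = -42327/5476 + 1/2138650 = -45261316537/5855623700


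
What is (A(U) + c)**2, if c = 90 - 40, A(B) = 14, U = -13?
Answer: 4096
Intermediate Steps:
c = 50
(A(U) + c)**2 = (14 + 50)**2 = 64**2 = 4096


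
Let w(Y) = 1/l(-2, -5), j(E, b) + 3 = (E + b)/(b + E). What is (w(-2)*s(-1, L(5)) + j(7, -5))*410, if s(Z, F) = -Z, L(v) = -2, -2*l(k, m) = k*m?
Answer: -902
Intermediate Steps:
l(k, m) = -k*m/2
j(E, b) = -2 (j(E, b) = -3 + (E + b)/(b + E) = -3 + (E + b)/(E + b) = -3 + 1 = -2)
w(Y) = -⅕ (w(Y) = 1/(-½*(-2)*(-5)) = 1/(-5) = -⅕)
(w(-2)*s(-1, L(5)) + j(7, -5))*410 = (-(-1)*(-1)/5 - 2)*410 = (-⅕*1 - 2)*410 = (-⅕ - 2)*410 = -11/5*410 = -902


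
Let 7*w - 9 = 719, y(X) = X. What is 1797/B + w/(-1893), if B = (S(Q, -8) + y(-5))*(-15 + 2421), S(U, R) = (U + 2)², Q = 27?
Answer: -68595181/1269203496 ≈ -0.054046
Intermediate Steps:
S(U, R) = (2 + U)²
B = 2011416 (B = ((2 + 27)² - 5)*(-15 + 2421) = (29² - 5)*2406 = (841 - 5)*2406 = 836*2406 = 2011416)
w = 104 (w = 9/7 + (⅐)*719 = 9/7 + 719/7 = 104)
1797/B + w/(-1893) = 1797/2011416 + 104/(-1893) = 1797*(1/2011416) + 104*(-1/1893) = 599/670472 - 104/1893 = -68595181/1269203496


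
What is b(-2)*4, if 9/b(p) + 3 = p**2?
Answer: 36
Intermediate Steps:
b(p) = 9/(-3 + p**2)
b(-2)*4 = (9/(-3 + (-2)**2))*4 = (9/(-3 + 4))*4 = (9/1)*4 = (9*1)*4 = 9*4 = 36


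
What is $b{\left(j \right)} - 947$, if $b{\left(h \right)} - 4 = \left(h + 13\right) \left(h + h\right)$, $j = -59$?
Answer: $4485$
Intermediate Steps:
$b{\left(h \right)} = 4 + 2 h \left(13 + h\right)$ ($b{\left(h \right)} = 4 + \left(h + 13\right) \left(h + h\right) = 4 + \left(13 + h\right) 2 h = 4 + 2 h \left(13 + h\right)$)
$b{\left(j \right)} - 947 = \left(4 + 2 \left(-59\right)^{2} + 26 \left(-59\right)\right) - 947 = \left(4 + 2 \cdot 3481 - 1534\right) - 947 = \left(4 + 6962 - 1534\right) - 947 = 5432 - 947 = 4485$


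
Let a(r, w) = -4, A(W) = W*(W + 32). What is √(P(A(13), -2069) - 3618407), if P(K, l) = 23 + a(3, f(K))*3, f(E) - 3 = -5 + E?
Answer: 6*I*√100511 ≈ 1902.2*I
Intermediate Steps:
f(E) = -2 + E (f(E) = 3 + (-5 + E) = -2 + E)
A(W) = W*(32 + W)
P(K, l) = 11 (P(K, l) = 23 - 4*3 = 23 - 12 = 11)
√(P(A(13), -2069) - 3618407) = √(11 - 3618407) = √(-3618396) = 6*I*√100511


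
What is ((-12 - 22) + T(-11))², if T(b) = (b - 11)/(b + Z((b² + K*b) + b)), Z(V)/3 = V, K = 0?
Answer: 976144/841 ≈ 1160.7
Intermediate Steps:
Z(V) = 3*V
T(b) = (-11 + b)/(3*b² + 4*b) (T(b) = (b - 11)/(b + 3*((b² + 0*b) + b)) = (-11 + b)/(b + 3*((b² + 0) + b)) = (-11 + b)/(b + 3*(b² + b)) = (-11 + b)/(b + 3*(b + b²)) = (-11 + b)/(b + (3*b + 3*b²)) = (-11 + b)/(3*b² + 4*b))
((-12 - 22) + T(-11))² = ((-12 - 22) + (-11 - 11)/((-11)*(4 + 3*(-11))))² = (-34 - 1/11*(-22)/(4 - 33))² = (-34 - 1/11*(-22)/(-29))² = (-34 - 1/11*(-1/29)*(-22))² = (-34 - 2/29)² = (-988/29)² = 976144/841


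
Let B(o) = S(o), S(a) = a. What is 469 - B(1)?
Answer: 468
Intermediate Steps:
B(o) = o
469 - B(1) = 469 - 1*1 = 469 - 1 = 468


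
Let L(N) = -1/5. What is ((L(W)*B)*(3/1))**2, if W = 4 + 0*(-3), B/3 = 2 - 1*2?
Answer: 0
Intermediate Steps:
B = 0 (B = 3*(2 - 1*2) = 3*(2 - 2) = 3*0 = 0)
W = 4 (W = 4 + 0 = 4)
L(N) = -1/5 (L(N) = -1*1/5 = -1/5)
((L(W)*B)*(3/1))**2 = ((-1/5*0)*(3/1))**2 = (0*(3*1))**2 = (0*3)**2 = 0**2 = 0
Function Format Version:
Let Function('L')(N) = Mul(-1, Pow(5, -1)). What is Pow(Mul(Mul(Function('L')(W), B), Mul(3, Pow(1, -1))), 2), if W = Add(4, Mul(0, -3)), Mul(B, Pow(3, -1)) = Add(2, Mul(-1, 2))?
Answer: 0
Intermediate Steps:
B = 0 (B = Mul(3, Add(2, Mul(-1, 2))) = Mul(3, Add(2, -2)) = Mul(3, 0) = 0)
W = 4 (W = Add(4, 0) = 4)
Function('L')(N) = Rational(-1, 5) (Function('L')(N) = Mul(-1, Rational(1, 5)) = Rational(-1, 5))
Pow(Mul(Mul(Function('L')(W), B), Mul(3, Pow(1, -1))), 2) = Pow(Mul(Mul(Rational(-1, 5), 0), Mul(3, Pow(1, -1))), 2) = Pow(Mul(0, Mul(3, 1)), 2) = Pow(Mul(0, 3), 2) = Pow(0, 2) = 0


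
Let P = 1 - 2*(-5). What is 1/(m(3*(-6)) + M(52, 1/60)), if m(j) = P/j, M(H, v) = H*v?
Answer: 90/23 ≈ 3.9130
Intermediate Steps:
P = 11 (P = 1 + 10 = 11)
m(j) = 11/j
1/(m(3*(-6)) + M(52, 1/60)) = 1/(11/((3*(-6))) + 52/60) = 1/(11/(-18) + 52*(1/60)) = 1/(11*(-1/18) + 13/15) = 1/(-11/18 + 13/15) = 1/(23/90) = 90/23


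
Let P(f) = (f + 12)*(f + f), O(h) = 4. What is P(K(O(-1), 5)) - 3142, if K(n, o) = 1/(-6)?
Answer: -56627/18 ≈ -3145.9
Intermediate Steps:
K(n, o) = -⅙
P(f) = 2*f*(12 + f) (P(f) = (12 + f)*(2*f) = 2*f*(12 + f))
P(K(O(-1), 5)) - 3142 = 2*(-⅙)*(12 - ⅙) - 3142 = 2*(-⅙)*(71/6) - 3142 = -71/18 - 3142 = -56627/18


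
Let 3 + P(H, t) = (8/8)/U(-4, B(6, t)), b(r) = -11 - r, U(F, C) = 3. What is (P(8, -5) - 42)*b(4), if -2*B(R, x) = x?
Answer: 670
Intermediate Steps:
B(R, x) = -x/2
P(H, t) = -8/3 (P(H, t) = -3 + (8/8)/3 = -3 + (8*(⅛))*(⅓) = -3 + 1*(⅓) = -3 + ⅓ = -8/3)
(P(8, -5) - 42)*b(4) = (-8/3 - 42)*(-11 - 1*4) = -134*(-11 - 4)/3 = -134/3*(-15) = 670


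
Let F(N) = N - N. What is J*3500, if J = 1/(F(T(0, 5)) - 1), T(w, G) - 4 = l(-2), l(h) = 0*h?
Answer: -3500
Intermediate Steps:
l(h) = 0
T(w, G) = 4 (T(w, G) = 4 + 0 = 4)
F(N) = 0
J = -1 (J = 1/(0 - 1) = 1/(-1) = -1)
J*3500 = -1*3500 = -3500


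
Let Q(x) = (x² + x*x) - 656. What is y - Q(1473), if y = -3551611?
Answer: -7890413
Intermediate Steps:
Q(x) = -656 + 2*x² (Q(x) = (x² + x²) - 656 = 2*x² - 656 = -656 + 2*x²)
y - Q(1473) = -3551611 - (-656 + 2*1473²) = -3551611 - (-656 + 2*2169729) = -3551611 - (-656 + 4339458) = -3551611 - 1*4338802 = -3551611 - 4338802 = -7890413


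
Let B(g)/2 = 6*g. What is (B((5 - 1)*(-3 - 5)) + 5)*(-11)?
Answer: 4169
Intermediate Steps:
B(g) = 12*g (B(g) = 2*(6*g) = 12*g)
(B((5 - 1)*(-3 - 5)) + 5)*(-11) = (12*((5 - 1)*(-3 - 5)) + 5)*(-11) = (12*(4*(-8)) + 5)*(-11) = (12*(-32) + 5)*(-11) = (-384 + 5)*(-11) = -379*(-11) = 4169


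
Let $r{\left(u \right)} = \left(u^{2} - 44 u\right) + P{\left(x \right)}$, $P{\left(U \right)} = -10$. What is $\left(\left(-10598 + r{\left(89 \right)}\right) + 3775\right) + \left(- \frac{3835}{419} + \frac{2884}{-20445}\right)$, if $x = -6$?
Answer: $- \frac{24305549711}{8566455} \approx -2837.3$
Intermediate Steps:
$r{\left(u \right)} = -10 + u^{2} - 44 u$ ($r{\left(u \right)} = \left(u^{2} - 44 u\right) - 10 = -10 + u^{2} - 44 u$)
$\left(\left(-10598 + r{\left(89 \right)}\right) + 3775\right) + \left(- \frac{3835}{419} + \frac{2884}{-20445}\right) = \left(\left(-10598 - \left(3926 - 7921\right)\right) + 3775\right) + \left(- \frac{3835}{419} + \frac{2884}{-20445}\right) = \left(\left(-10598 - -3995\right) + 3775\right) + \left(\left(-3835\right) \frac{1}{419} + 2884 \left(- \frac{1}{20445}\right)\right) = \left(\left(-10598 + 3995\right) + 3775\right) - \frac{79614971}{8566455} = \left(-6603 + 3775\right) - \frac{79614971}{8566455} = -2828 - \frac{79614971}{8566455} = - \frac{24305549711}{8566455}$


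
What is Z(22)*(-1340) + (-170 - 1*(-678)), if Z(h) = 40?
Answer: -53092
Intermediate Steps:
Z(22)*(-1340) + (-170 - 1*(-678)) = 40*(-1340) + (-170 - 1*(-678)) = -53600 + (-170 + 678) = -53600 + 508 = -53092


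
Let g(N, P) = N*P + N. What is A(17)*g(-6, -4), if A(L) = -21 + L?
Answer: -72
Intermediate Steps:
g(N, P) = N + N*P
A(17)*g(-6, -4) = (-21 + 17)*(-6*(1 - 4)) = -(-24)*(-3) = -4*18 = -72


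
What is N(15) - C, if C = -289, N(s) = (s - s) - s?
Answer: 274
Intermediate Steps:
N(s) = -s (N(s) = 0 - s = -s)
N(15) - C = -1*15 - 1*(-289) = -15 + 289 = 274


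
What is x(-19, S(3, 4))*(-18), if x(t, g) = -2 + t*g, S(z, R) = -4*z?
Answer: -4068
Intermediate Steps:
x(t, g) = -2 + g*t
x(-19, S(3, 4))*(-18) = (-2 - 4*3*(-19))*(-18) = (-2 - 12*(-19))*(-18) = (-2 + 228)*(-18) = 226*(-18) = -4068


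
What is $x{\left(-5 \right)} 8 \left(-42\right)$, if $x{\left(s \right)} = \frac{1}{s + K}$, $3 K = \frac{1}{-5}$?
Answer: $\frac{1260}{19} \approx 66.316$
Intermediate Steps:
$K = - \frac{1}{15}$ ($K = \frac{1}{3 \left(-5\right)} = \frac{1}{3} \left(- \frac{1}{5}\right) = - \frac{1}{15} \approx -0.066667$)
$x{\left(s \right)} = \frac{1}{- \frac{1}{15} + s}$ ($x{\left(s \right)} = \frac{1}{s - \frac{1}{15}} = \frac{1}{- \frac{1}{15} + s}$)
$x{\left(-5 \right)} 8 \left(-42\right) = \frac{15}{-1 + 15 \left(-5\right)} 8 \left(-42\right) = \frac{15}{-1 - 75} \left(-336\right) = \frac{15}{-76} \left(-336\right) = 15 \left(- \frac{1}{76}\right) \left(-336\right) = \left(- \frac{15}{76}\right) \left(-336\right) = \frac{1260}{19}$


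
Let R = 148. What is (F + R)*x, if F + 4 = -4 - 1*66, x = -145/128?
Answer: -5365/64 ≈ -83.828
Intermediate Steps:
x = -145/128 (x = -145*1/128 = -145/128 ≈ -1.1328)
F = -74 (F = -4 + (-4 - 1*66) = -4 + (-4 - 66) = -4 - 70 = -74)
(F + R)*x = (-74 + 148)*(-145/128) = 74*(-145/128) = -5365/64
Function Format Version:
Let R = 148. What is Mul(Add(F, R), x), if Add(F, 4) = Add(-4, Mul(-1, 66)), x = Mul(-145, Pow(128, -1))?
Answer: Rational(-5365, 64) ≈ -83.828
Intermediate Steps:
x = Rational(-145, 128) (x = Mul(-145, Rational(1, 128)) = Rational(-145, 128) ≈ -1.1328)
F = -74 (F = Add(-4, Add(-4, Mul(-1, 66))) = Add(-4, Add(-4, -66)) = Add(-4, -70) = -74)
Mul(Add(F, R), x) = Mul(Add(-74, 148), Rational(-145, 128)) = Mul(74, Rational(-145, 128)) = Rational(-5365, 64)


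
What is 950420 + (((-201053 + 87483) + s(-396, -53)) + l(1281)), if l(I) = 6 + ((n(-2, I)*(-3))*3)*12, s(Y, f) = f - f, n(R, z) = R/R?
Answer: 836748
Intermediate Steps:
n(R, z) = 1
s(Y, f) = 0
l(I) = -102 (l(I) = 6 + ((1*(-3))*3)*12 = 6 - 3*3*12 = 6 - 9*12 = 6 - 108 = -102)
950420 + (((-201053 + 87483) + s(-396, -53)) + l(1281)) = 950420 + (((-201053 + 87483) + 0) - 102) = 950420 + ((-113570 + 0) - 102) = 950420 + (-113570 - 102) = 950420 - 113672 = 836748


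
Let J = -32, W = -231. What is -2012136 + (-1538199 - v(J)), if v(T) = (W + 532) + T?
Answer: -3550604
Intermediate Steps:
v(T) = 301 + T (v(T) = (-231 + 532) + T = 301 + T)
-2012136 + (-1538199 - v(J)) = -2012136 + (-1538199 - (301 - 32)) = -2012136 + (-1538199 - 1*269) = -2012136 + (-1538199 - 269) = -2012136 - 1538468 = -3550604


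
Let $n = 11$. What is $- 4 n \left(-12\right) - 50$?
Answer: $478$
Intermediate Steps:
$- 4 n \left(-12\right) - 50 = \left(-4\right) 11 \left(-12\right) - 50 = \left(-44\right) \left(-12\right) - 50 = 528 - 50 = 478$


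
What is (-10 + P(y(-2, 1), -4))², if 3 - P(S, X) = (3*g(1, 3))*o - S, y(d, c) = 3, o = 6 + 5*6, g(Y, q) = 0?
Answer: 16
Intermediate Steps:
o = 36 (o = 6 + 30 = 36)
P(S, X) = 3 + S (P(S, X) = 3 - ((3*0)*36 - S) = 3 - (0*36 - S) = 3 - (0 - S) = 3 - (-1)*S = 3 + S)
(-10 + P(y(-2, 1), -4))² = (-10 + (3 + 3))² = (-10 + 6)² = (-4)² = 16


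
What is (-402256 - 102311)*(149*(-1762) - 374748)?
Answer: 321553485162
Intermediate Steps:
(-402256 - 102311)*(149*(-1762) - 374748) = -504567*(-262538 - 374748) = -504567*(-637286) = 321553485162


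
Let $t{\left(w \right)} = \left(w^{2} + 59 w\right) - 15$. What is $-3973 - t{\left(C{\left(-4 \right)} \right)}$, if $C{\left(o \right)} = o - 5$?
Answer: $-3508$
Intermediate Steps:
$C{\left(o \right)} = -5 + o$ ($C{\left(o \right)} = o - 5 = -5 + o$)
$t{\left(w \right)} = -15 + w^{2} + 59 w$
$-3973 - t{\left(C{\left(-4 \right)} \right)} = -3973 - \left(-15 + \left(-5 - 4\right)^{2} + 59 \left(-5 - 4\right)\right) = -3973 - \left(-15 + \left(-9\right)^{2} + 59 \left(-9\right)\right) = -3973 - \left(-15 + 81 - 531\right) = -3973 - -465 = -3973 + 465 = -3508$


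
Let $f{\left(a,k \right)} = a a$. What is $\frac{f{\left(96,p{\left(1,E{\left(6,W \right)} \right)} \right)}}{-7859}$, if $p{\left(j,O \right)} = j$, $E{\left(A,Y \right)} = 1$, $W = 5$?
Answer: $- \frac{9216}{7859} \approx -1.1727$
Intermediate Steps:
$f{\left(a,k \right)} = a^{2}$
$\frac{f{\left(96,p{\left(1,E{\left(6,W \right)} \right)} \right)}}{-7859} = \frac{96^{2}}{-7859} = 9216 \left(- \frac{1}{7859}\right) = - \frac{9216}{7859}$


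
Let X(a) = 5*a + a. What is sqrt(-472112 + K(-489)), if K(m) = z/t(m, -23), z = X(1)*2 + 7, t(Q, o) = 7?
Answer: I*sqrt(23133355)/7 ≈ 687.1*I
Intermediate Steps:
X(a) = 6*a
z = 19 (z = (6*1)*2 + 7 = 6*2 + 7 = 12 + 7 = 19)
K(m) = 19/7
sqrt(-472112 + K(-489)) = sqrt(-472112 + 19/7) = sqrt(-3304765/7) = I*sqrt(23133355)/7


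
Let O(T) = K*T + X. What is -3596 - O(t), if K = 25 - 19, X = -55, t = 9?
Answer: -3595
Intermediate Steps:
K = 6
O(T) = -55 + 6*T (O(T) = 6*T - 55 = -55 + 6*T)
-3596 - O(t) = -3596 - (-55 + 6*9) = -3596 - (-55 + 54) = -3596 - 1*(-1) = -3596 + 1 = -3595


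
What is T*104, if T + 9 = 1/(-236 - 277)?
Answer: -480272/513 ≈ -936.20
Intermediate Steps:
T = -4618/513 (T = -9 + 1/(-236 - 277) = -9 + 1/(-513) = -9 - 1/513 = -4618/513 ≈ -9.0020)
T*104 = -4618/513*104 = -480272/513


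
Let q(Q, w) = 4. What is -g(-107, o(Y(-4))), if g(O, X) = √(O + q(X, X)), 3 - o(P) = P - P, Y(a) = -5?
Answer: -I*√103 ≈ -10.149*I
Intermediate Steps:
o(P) = 3 (o(P) = 3 - (P - P) = 3 - 1*0 = 3 + 0 = 3)
g(O, X) = √(4 + O) (g(O, X) = √(O + 4) = √(4 + O))
-g(-107, o(Y(-4))) = -√(4 - 107) = -√(-103) = -I*√103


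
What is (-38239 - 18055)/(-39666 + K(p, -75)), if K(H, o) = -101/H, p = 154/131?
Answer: 8669276/6121795 ≈ 1.4161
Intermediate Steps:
p = 154/131 (p = 154*(1/131) = 154/131 ≈ 1.1756)
(-38239 - 18055)/(-39666 + K(p, -75)) = (-38239 - 18055)/(-39666 - 101/154/131) = -56294/(-39666 - 101*131/154) = -56294/(-39666 - 13231/154) = -56294/(-6121795/154) = -56294*(-154/6121795) = 8669276/6121795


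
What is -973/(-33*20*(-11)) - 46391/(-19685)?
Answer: 63529031/28582620 ≈ 2.2226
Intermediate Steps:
-973/(-33*20*(-11)) - 46391/(-19685) = -973/((-660*(-11))) - 46391*(-1/19685) = -973/7260 + 46391/19685 = 63529031/28582620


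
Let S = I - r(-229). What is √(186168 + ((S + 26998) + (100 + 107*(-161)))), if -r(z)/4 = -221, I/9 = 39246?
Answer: √548369 ≈ 740.52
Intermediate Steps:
I = 353214 (I = 9*39246 = 353214)
r(z) = 884 (r(z) = -4*(-221) = 884)
S = 352330 (S = 353214 - 1*884 = 353214 - 884 = 352330)
√(186168 + ((S + 26998) + (100 + 107*(-161)))) = √(186168 + ((352330 + 26998) + (100 + 107*(-161)))) = √(186168 + (379328 + (100 - 17227))) = √(186168 + (379328 - 17127)) = √(186168 + 362201) = √548369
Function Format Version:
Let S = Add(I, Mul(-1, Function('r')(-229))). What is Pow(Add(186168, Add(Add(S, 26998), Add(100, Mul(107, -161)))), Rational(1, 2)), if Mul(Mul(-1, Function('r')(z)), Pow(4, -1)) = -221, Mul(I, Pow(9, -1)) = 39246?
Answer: Pow(548369, Rational(1, 2)) ≈ 740.52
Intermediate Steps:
I = 353214 (I = Mul(9, 39246) = 353214)
Function('r')(z) = 884 (Function('r')(z) = Mul(-4, -221) = 884)
S = 352330 (S = Add(353214, Mul(-1, 884)) = Add(353214, -884) = 352330)
Pow(Add(186168, Add(Add(S, 26998), Add(100, Mul(107, -161)))), Rational(1, 2)) = Pow(Add(186168, Add(Add(352330, 26998), Add(100, Mul(107, -161)))), Rational(1, 2)) = Pow(Add(186168, Add(379328, Add(100, -17227))), Rational(1, 2)) = Pow(Add(186168, Add(379328, -17127)), Rational(1, 2)) = Pow(Add(186168, 362201), Rational(1, 2)) = Pow(548369, Rational(1, 2))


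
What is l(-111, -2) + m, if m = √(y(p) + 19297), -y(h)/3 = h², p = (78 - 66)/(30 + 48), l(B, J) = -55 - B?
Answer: 56 + √3261181/13 ≈ 194.91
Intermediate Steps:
p = 2/13 (p = 12/78 = 12*(1/78) = 2/13 ≈ 0.15385)
y(h) = -3*h²
m = √3261181/13 (m = √(-3*(2/13)² + 19297) = √(-3*4/169 + 19297) = √(-12/169 + 19297) = √(3261181/169) = √3261181/13 ≈ 138.91)
l(-111, -2) + m = (-55 - 1*(-111)) + √3261181/13 = (-55 + 111) + √3261181/13 = 56 + √3261181/13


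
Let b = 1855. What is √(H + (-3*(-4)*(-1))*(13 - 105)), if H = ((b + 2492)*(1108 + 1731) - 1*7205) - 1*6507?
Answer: 5*√493141 ≈ 3511.2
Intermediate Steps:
H = 12327421 (H = ((1855 + 2492)*(1108 + 1731) - 1*7205) - 1*6507 = (4347*2839 - 7205) - 6507 = (12341133 - 7205) - 6507 = 12333928 - 6507 = 12327421)
√(H + (-3*(-4)*(-1))*(13 - 105)) = √(12327421 + (-3*(-4)*(-1))*(13 - 105)) = √(12327421 + (12*(-1))*(-92)) = √(12327421 - 12*(-92)) = √(12327421 + 1104) = √12328525 = 5*√493141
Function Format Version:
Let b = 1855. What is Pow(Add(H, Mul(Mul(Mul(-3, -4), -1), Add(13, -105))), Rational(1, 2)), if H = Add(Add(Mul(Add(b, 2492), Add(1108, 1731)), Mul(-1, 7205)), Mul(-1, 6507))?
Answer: Mul(5, Pow(493141, Rational(1, 2))) ≈ 3511.2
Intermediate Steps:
H = 12327421 (H = Add(Add(Mul(Add(1855, 2492), Add(1108, 1731)), Mul(-1, 7205)), Mul(-1, 6507)) = Add(Add(Mul(4347, 2839), -7205), -6507) = Add(Add(12341133, -7205), -6507) = Add(12333928, -6507) = 12327421)
Pow(Add(H, Mul(Mul(Mul(-3, -4), -1), Add(13, -105))), Rational(1, 2)) = Pow(Add(12327421, Mul(Mul(Mul(-3, -4), -1), Add(13, -105))), Rational(1, 2)) = Pow(Add(12327421, Mul(Mul(12, -1), -92)), Rational(1, 2)) = Pow(Add(12327421, Mul(-12, -92)), Rational(1, 2)) = Pow(Add(12327421, 1104), Rational(1, 2)) = Pow(12328525, Rational(1, 2)) = Mul(5, Pow(493141, Rational(1, 2)))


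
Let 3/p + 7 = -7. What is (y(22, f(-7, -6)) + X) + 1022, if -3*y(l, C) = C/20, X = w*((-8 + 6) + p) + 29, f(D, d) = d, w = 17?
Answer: 35471/35 ≈ 1013.5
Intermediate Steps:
p = -3/14 (p = 3/(-7 - 7) = 3/(-14) = 3*(-1/14) = -3/14 ≈ -0.21429)
X = -121/14 (X = 17*((-8 + 6) - 3/14) + 29 = 17*(-2 - 3/14) + 29 = 17*(-31/14) + 29 = -527/14 + 29 = -121/14 ≈ -8.6429)
y(l, C) = -C/60 (y(l, C) = -C/(3*20) = -C/60)
(y(22, f(-7, -6)) + X) + 1022 = (-1/60*(-6) - 121/14) + 1022 = (⅒ - 121/14) + 1022 = -299/35 + 1022 = 35471/35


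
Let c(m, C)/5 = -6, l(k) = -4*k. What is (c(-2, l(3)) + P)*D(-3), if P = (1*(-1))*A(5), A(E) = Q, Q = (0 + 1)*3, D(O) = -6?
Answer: 198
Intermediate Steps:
c(m, C) = -30 (c(m, C) = 5*(-6) = -30)
Q = 3 (Q = 1*3 = 3)
A(E) = 3
P = -3 (P = (1*(-1))*3 = -1*3 = -3)
(c(-2, l(3)) + P)*D(-3) = (-30 - 3)*(-6) = -33*(-6) = 198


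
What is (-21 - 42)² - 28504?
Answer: -24535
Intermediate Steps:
(-21 - 42)² - 28504 = (-63)² - 28504 = 3969 - 28504 = -24535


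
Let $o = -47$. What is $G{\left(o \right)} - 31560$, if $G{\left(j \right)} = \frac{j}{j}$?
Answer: $-31559$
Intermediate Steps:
$G{\left(j \right)} = 1$
$G{\left(o \right)} - 31560 = 1 - 31560 = -31559$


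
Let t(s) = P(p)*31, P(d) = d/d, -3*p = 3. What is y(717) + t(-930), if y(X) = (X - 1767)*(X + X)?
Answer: -1505669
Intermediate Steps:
p = -1 (p = -⅓*3 = -1)
P(d) = 1
y(X) = 2*X*(-1767 + X) (y(X) = (-1767 + X)*(2*X) = 2*X*(-1767 + X))
t(s) = 31 (t(s) = 1*31 = 31)
y(717) + t(-930) = 2*717*(-1767 + 717) + 31 = 2*717*(-1050) + 31 = -1505700 + 31 = -1505669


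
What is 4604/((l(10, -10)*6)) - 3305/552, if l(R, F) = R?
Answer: 195259/2760 ≈ 70.746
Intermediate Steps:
4604/((l(10, -10)*6)) - 3305/552 = 4604/((10*6)) - 3305/552 = 4604/60 - 3305*1/552 = 4604*(1/60) - 3305/552 = 1151/15 - 3305/552 = 195259/2760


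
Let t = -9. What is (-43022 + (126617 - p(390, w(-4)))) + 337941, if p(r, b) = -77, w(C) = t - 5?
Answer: 421613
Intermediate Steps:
w(C) = -14 (w(C) = -9 - 5 = -14)
(-43022 + (126617 - p(390, w(-4)))) + 337941 = (-43022 + (126617 - 1*(-77))) + 337941 = (-43022 + (126617 + 77)) + 337941 = (-43022 + 126694) + 337941 = 83672 + 337941 = 421613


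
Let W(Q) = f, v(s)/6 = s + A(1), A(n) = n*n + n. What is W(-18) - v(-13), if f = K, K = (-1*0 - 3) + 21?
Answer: 84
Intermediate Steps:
A(n) = n + n² (A(n) = n² + n = n + n²)
K = 18 (K = (0 - 3) + 21 = -3 + 21 = 18)
v(s) = 12 + 6*s (v(s) = 6*(s + 1*(1 + 1)) = 6*(s + 1*2) = 6*(s + 2) = 6*(2 + s) = 12 + 6*s)
f = 18
W(Q) = 18
W(-18) - v(-13) = 18 - (12 + 6*(-13)) = 18 - (12 - 78) = 18 - 1*(-66) = 18 + 66 = 84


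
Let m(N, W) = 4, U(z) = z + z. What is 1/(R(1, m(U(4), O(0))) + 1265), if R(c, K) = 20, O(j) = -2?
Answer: 1/1285 ≈ 0.00077821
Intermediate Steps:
U(z) = 2*z
1/(R(1, m(U(4), O(0))) + 1265) = 1/(20 + 1265) = 1/1285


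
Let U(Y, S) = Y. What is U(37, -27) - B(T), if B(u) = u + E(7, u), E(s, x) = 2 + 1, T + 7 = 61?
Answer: -20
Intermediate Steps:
T = 54 (T = -7 + 61 = 54)
E(s, x) = 3
B(u) = 3 + u (B(u) = u + 3 = 3 + u)
U(37, -27) - B(T) = 37 - (3 + 54) = 37 - 1*57 = 37 - 57 = -20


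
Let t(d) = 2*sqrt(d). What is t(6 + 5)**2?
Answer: 44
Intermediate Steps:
t(6 + 5)**2 = (2*sqrt(6 + 5))**2 = (2*sqrt(11))**2 = 44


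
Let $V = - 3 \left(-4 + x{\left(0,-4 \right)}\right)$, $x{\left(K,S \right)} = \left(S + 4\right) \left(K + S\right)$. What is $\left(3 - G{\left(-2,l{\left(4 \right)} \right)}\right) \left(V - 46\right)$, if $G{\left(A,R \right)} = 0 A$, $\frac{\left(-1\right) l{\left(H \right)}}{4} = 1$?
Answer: $-102$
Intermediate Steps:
$l{\left(H \right)} = -4$ ($l{\left(H \right)} = \left(-4\right) 1 = -4$)
$x{\left(K,S \right)} = \left(4 + S\right) \left(K + S\right)$
$G{\left(A,R \right)} = 0$
$V = 12$ ($V = - 3 \left(-4 + \left(\left(-4\right)^{2} + 4 \cdot 0 + 4 \left(-4\right) + 0 \left(-4\right)\right)\right) = - 3 \left(-4 + \left(16 + 0 - 16 + 0\right)\right) = - 3 \left(-4 + 0\right) = \left(-3\right) \left(-4\right) = 12$)
$\left(3 - G{\left(-2,l{\left(4 \right)} \right)}\right) \left(V - 46\right) = \left(3 - 0\right) \left(12 - 46\right) = \left(3 + 0\right) \left(-34\right) = 3 \left(-34\right) = -102$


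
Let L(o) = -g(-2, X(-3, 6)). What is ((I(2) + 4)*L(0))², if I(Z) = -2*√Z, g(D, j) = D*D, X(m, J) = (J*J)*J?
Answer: 384 - 256*√2 ≈ 21.961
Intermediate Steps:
X(m, J) = J³ (X(m, J) = J²*J = J³)
g(D, j) = D²
L(o) = -4 (L(o) = -1*(-2)² = -1*4 = -4)
((I(2) + 4)*L(0))² = ((-2*√2 + 4)*(-4))² = ((4 - 2*√2)*(-4))² = (-16 + 8*√2)²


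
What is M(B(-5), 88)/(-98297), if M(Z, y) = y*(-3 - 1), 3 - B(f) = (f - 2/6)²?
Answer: 352/98297 ≈ 0.0035810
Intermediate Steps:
B(f) = 3 - (-⅓ + f)² (B(f) = 3 - (f - 2/6)² = 3 - (f - 2*⅙)² = 3 - (f - ⅓)² = 3 - (-⅓ + f)²)
M(Z, y) = -4*y (M(Z, y) = y*(-4) = -4*y)
M(B(-5), 88)/(-98297) = -4*88/(-98297) = -352*(-1/98297) = 352/98297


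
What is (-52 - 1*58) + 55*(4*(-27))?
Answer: -6050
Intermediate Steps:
(-52 - 1*58) + 55*(4*(-27)) = (-52 - 58) + 55*(-108) = -110 - 5940 = -6050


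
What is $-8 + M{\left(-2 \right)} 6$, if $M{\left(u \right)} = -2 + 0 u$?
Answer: $-20$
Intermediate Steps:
$M{\left(u \right)} = -2$ ($M{\left(u \right)} = -2 + 0 = -2$)
$-8 + M{\left(-2 \right)} 6 = -8 - 12 = -20$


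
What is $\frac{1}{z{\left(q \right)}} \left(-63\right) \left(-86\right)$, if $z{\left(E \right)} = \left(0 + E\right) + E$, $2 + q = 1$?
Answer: $-2709$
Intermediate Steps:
$q = -1$ ($q = -2 + 1 = -1$)
$z{\left(E \right)} = 2 E$ ($z{\left(E \right)} = E + E = 2 E$)
$\frac{1}{z{\left(q \right)}} \left(-63\right) \left(-86\right) = \frac{1}{2 \left(-1\right)} \left(-63\right) \left(-86\right) = \frac{1}{-2} \left(-63\right) \left(-86\right) = \left(- \frac{1}{2}\right) \left(-63\right) \left(-86\right) = \frac{63}{2} \left(-86\right) = -2709$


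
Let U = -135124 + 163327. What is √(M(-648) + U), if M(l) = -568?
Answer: √27635 ≈ 166.24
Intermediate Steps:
U = 28203
√(M(-648) + U) = √(-568 + 28203) = √27635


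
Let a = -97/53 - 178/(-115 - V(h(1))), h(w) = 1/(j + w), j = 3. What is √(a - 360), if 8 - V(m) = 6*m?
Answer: I*√737941737/1431 ≈ 18.983*I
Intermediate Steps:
h(w) = 1/(3 + w)
V(m) = 8 - 6*m
a = -4703/12879 (a = -97/53 - 178/(-115 - (8 - 6/(3 + 1))) = -97*1/53 - 178/(-115 - (8 - 6/4)) = -97/53 - 178/(-115 - (8 - 6*¼)) = -97/53 - 178/(-115 - (8 - 3/2)) = -97/53 - 178/(-115 - 1*13/2) = -97/53 - 178/(-115 - 13/2) = -97/53 - 178/(-243/2) = -97/53 - 178*(-2/243) = -97/53 + 356/243 = -4703/12879 ≈ -0.36517)
√(a - 360) = √(-4703/12879 - 360) = √(-4641143/12879) = I*√737941737/1431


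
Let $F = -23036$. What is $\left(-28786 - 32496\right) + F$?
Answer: $-84318$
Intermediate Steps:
$\left(-28786 - 32496\right) + F = \left(-28786 - 32496\right) - 23036 = -61282 - 23036 = -84318$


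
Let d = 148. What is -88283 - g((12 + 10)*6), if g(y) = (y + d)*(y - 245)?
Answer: -56643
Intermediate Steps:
g(y) = (-245 + y)*(148 + y) (g(y) = (y + 148)*(y - 245) = (148 + y)*(-245 + y) = (-245 + y)*(148 + y))
-88283 - g((12 + 10)*6) = -88283 - (-36260 + ((12 + 10)*6)² - 97*(12 + 10)*6) = -88283 - (-36260 + (22*6)² - 2134*6) = -88283 - (-36260 + 132² - 97*132) = -88283 - (-36260 + 17424 - 12804) = -88283 - 1*(-31640) = -88283 + 31640 = -56643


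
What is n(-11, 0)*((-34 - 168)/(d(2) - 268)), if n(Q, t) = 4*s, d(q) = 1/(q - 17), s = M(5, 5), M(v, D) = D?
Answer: 60600/4021 ≈ 15.071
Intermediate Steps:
s = 5
d(q) = 1/(-17 + q)
n(Q, t) = 20 (n(Q, t) = 4*5 = 20)
n(-11, 0)*((-34 - 168)/(d(2) - 268)) = 20*((-34 - 168)/(1/(-17 + 2) - 268)) = 20*(-202/(1/(-15) - 268)) = 20*(-202/(-1/15 - 268)) = 20*(-202/(-4021/15)) = 20*(-202*(-15/4021)) = 20*(3030/4021) = 60600/4021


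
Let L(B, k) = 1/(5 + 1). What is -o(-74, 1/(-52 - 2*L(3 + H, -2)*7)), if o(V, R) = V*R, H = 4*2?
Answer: -222/163 ≈ -1.3620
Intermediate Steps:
H = 8
L(B, k) = ⅙ (L(B, k) = 1/6 = ⅙)
o(V, R) = R*V
-o(-74, 1/(-52 - 2*L(3 + H, -2)*7)) = -(-74)/(-52 - 2*⅙*7) = -(-74)/(-52 - ⅓*7) = -(-74)/(-52 - 7/3) = -(-74)/(-163/3) = -(-3)*(-74)/163 = -1*222/163 = -222/163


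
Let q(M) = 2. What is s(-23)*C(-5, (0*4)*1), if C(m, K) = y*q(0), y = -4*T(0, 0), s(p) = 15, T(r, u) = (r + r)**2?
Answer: 0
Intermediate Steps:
T(r, u) = 4*r**2 (T(r, u) = (2*r)**2 = 4*r**2)
y = 0 (y = -16*0**2 = -16*0 = -4*0 = 0)
C(m, K) = 0 (C(m, K) = 0*2 = 0)
s(-23)*C(-5, (0*4)*1) = 15*0 = 0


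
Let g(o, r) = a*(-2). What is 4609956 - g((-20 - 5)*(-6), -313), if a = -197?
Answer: 4609562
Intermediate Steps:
g(o, r) = 394 (g(o, r) = -197*(-2) = 394)
4609956 - g((-20 - 5)*(-6), -313) = 4609956 - 1*394 = 4609956 - 394 = 4609562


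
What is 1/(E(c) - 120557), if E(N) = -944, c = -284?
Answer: -1/121501 ≈ -8.2304e-6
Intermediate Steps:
1/(E(c) - 120557) = 1/(-944 - 120557) = 1/(-121501) = -1/121501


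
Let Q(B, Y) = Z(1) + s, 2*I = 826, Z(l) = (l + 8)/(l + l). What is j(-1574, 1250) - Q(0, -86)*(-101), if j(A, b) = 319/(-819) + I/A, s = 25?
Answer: 1920025487/644553 ≈ 2978.8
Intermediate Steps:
Z(l) = (8 + l)/(2*l) (Z(l) = (8 + l)/((2*l)) = (8 + l)*(1/(2*l)) = (8 + l)/(2*l))
I = 413 (I = (½)*826 = 413)
Q(B, Y) = 59/2 (Q(B, Y) = (½)*(8 + 1)/1 + 25 = (½)*1*9 + 25 = 9/2 + 25 = 59/2)
j(A, b) = -319/819 + 413/A (j(A, b) = 319/(-819) + 413/A = 319*(-1/819) + 413/A = -319/819 + 413/A)
j(-1574, 1250) - Q(0, -86)*(-101) = (-319/819 + 413/(-1574)) - 59*(-101)/2 = (-319/819 + 413*(-1/1574)) - 1*(-5959/2) = (-319/819 - 413/1574) + 5959/2 = -840353/1289106 + 5959/2 = 1920025487/644553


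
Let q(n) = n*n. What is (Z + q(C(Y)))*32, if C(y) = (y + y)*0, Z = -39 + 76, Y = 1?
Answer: 1184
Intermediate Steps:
Z = 37
C(y) = 0 (C(y) = (2*y)*0 = 0)
q(n) = n²
(Z + q(C(Y)))*32 = (37 + 0²)*32 = (37 + 0)*32 = 37*32 = 1184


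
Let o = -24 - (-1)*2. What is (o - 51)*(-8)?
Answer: 584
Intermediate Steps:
o = -22 (o = -24 - 1*(-2) = -24 + 2 = -22)
(o - 51)*(-8) = (-22 - 51)*(-8) = -73*(-8) = 584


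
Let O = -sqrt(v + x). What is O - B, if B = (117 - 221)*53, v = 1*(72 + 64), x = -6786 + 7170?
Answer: 5512 - 2*sqrt(130) ≈ 5489.2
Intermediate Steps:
x = 384
v = 136 (v = 1*136 = 136)
O = -2*sqrt(130) (O = -sqrt(136 + 384) = -sqrt(520) = -2*sqrt(130) ≈ -22.803)
B = -5512 (B = -104*53 = -5512)
O - B = -2*sqrt(130) - 1*(-5512) = -2*sqrt(130) + 5512 = 5512 - 2*sqrt(130)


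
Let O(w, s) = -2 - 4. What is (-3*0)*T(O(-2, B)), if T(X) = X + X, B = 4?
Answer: 0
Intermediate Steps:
O(w, s) = -6
T(X) = 2*X
(-3*0)*T(O(-2, B)) = (-3*0)*(2*(-6)) = 0*(-12) = 0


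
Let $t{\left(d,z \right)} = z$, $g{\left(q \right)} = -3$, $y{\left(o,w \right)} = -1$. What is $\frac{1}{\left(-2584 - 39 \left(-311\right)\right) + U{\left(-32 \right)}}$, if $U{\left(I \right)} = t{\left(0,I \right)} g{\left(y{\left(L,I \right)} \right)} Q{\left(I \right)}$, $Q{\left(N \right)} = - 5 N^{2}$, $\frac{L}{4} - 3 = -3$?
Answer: $- \frac{1}{481975} \approx -2.0748 \cdot 10^{-6}$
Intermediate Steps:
$L = 0$ ($L = 12 + 4 \left(-3\right) = 12 - 12 = 0$)
$U{\left(I \right)} = 15 I^{3}$ ($U{\left(I \right)} = I \left(-3\right) \left(- 5 I^{2}\right) = - 3 I \left(- 5 I^{2}\right) = 15 I^{3}$)
$\frac{1}{\left(-2584 - 39 \left(-311\right)\right) + U{\left(-32 \right)}} = \frac{1}{\left(-2584 - 39 \left(-311\right)\right) + 15 \left(-32\right)^{3}} = \frac{1}{\left(-2584 - -12129\right) + 15 \left(-32768\right)} = \frac{1}{\left(-2584 + 12129\right) - 491520} = \frac{1}{9545 - 491520} = \frac{1}{-481975} = - \frac{1}{481975}$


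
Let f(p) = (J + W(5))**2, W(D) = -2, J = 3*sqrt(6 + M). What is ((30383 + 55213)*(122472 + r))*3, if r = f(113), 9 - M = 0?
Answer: 31485033468 - 3081456*sqrt(15) ≈ 3.1473e+10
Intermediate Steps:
M = 9 (M = 9 - 1*0 = 9 + 0 = 9)
J = 3*sqrt(15) (J = 3*sqrt(6 + 9) = 3*sqrt(15) ≈ 11.619)
f(p) = (-2 + 3*sqrt(15))**2 (f(p) = (3*sqrt(15) - 2)**2 = (-2 + 3*sqrt(15))**2)
r = 139 - 12*sqrt(15) ≈ 92.524
((30383 + 55213)*(122472 + r))*3 = ((30383 + 55213)*(122472 + (139 - 12*sqrt(15))))*3 = (85596*(122611 - 12*sqrt(15)))*3 = (10495011156 - 1027152*sqrt(15))*3 = 31485033468 - 3081456*sqrt(15)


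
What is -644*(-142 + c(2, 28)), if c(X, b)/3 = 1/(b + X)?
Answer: 456918/5 ≈ 91384.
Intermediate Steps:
c(X, b) = 3/(X + b) (c(X, b) = 3/(b + X) = 3/(X + b))
-644*(-142 + c(2, 28)) = -644*(-142 + 3/(2 + 28)) = -644*(-142 + 3/30) = -644*(-142 + 3*(1/30)) = -644*(-142 + ⅒) = -644*(-1419/10) = 456918/5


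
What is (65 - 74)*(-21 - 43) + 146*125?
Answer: 18826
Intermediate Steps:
(65 - 74)*(-21 - 43) + 146*125 = -9*(-64) + 18250 = 576 + 18250 = 18826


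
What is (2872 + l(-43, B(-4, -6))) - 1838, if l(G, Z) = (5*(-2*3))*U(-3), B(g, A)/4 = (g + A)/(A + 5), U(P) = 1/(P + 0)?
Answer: 1044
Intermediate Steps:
U(P) = 1/P
B(g, A) = 4*(A + g)/(5 + A) (B(g, A) = 4*((g + A)/(A + 5)) = 4*((A + g)/(5 + A)) = 4*(A + g)/(5 + A))
l(G, Z) = 10 (l(G, Z) = (5*(-2*3))/(-3) = (5*(-6))*(-1/3) = -30*(-1/3) = 10)
(2872 + l(-43, B(-4, -6))) - 1838 = (2872 + 10) - 1838 = 2882 - 1838 = 1044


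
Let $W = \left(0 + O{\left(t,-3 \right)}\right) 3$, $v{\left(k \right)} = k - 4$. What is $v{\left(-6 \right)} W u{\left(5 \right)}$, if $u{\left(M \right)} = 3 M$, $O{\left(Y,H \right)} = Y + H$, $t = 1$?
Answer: $900$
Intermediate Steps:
$O{\left(Y,H \right)} = H + Y$
$v{\left(k \right)} = -4 + k$
$W = -6$ ($W = \left(0 + \left(-3 + 1\right)\right) 3 = \left(0 - 2\right) 3 = \left(-2\right) 3 = -6$)
$v{\left(-6 \right)} W u{\left(5 \right)} = \left(-4 - 6\right) \left(-6\right) 3 \cdot 5 = \left(-10\right) \left(-6\right) 15 = 60 \cdot 15 = 900$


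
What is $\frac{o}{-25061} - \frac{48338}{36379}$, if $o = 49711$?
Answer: $- \frac{3019835087}{911694119} \approx -3.3123$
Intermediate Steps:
$\frac{o}{-25061} - \frac{48338}{36379} = \frac{49711}{-25061} - \frac{48338}{36379} = 49711 \left(- \frac{1}{25061}\right) - \frac{48338}{36379} = - \frac{49711}{25061} - \frac{48338}{36379} = - \frac{3019835087}{911694119}$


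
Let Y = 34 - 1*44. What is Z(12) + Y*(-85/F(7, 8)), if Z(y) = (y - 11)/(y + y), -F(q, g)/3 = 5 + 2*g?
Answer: -6779/504 ≈ -13.450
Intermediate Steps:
F(q, g) = -15 - 6*g (F(q, g) = -3*(5 + 2*g) = -15 - 6*g)
Y = -10 (Y = 34 - 44 = -10)
Z(y) = (-11 + y)/(2*y) (Z(y) = (-11 + y)/((2*y)) = (-11 + y)*(1/(2*y)) = (-11 + y)/(2*y))
Z(12) + Y*(-85/F(7, 8)) = (½)*(-11 + 12)/12 - (-850)/(-15 - 6*8) = (½)*(1/12)*1 - (-850)/(-15 - 48) = 1/24 - (-850)/(-63) = 1/24 - (-850)*(-1)/63 = 1/24 - 10*85/63 = 1/24 - 850/63 = -6779/504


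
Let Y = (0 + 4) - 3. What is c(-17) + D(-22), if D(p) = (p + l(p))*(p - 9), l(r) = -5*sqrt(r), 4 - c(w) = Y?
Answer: 685 + 155*I*sqrt(22) ≈ 685.0 + 727.01*I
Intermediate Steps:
Y = 1 (Y = 4 - 3 = 1)
c(w) = 3 (c(w) = 4 - 1*1 = 4 - 1 = 3)
D(p) = (-9 + p)*(p - 5*sqrt(p)) (D(p) = (p - 5*sqrt(p))*(p - 9) = (p - 5*sqrt(p))*(-9 + p) = (-9 + p)*(p - 5*sqrt(p)))
c(-17) + D(-22) = 3 + ((-22)**2 - 9*(-22) - (-110)*I*sqrt(22) + 45*sqrt(-22)) = 3 + (484 + 198 - (-110)*I*sqrt(22) + 45*(I*sqrt(22))) = 3 + (484 + 198 + 110*I*sqrt(22) + 45*I*sqrt(22)) = 3 + (682 + 155*I*sqrt(22)) = 685 + 155*I*sqrt(22)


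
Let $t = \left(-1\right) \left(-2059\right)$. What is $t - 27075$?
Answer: $-25016$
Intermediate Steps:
$t = 2059$
$t - 27075 = 2059 - 27075 = -25016$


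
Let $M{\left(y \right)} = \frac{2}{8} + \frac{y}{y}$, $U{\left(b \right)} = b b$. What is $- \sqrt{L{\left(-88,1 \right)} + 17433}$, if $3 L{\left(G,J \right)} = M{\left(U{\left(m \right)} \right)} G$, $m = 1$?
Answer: $- \frac{\sqrt{156567}}{3} \approx -131.9$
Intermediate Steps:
$U{\left(b \right)} = b^{2}$
$M{\left(y \right)} = \frac{5}{4}$ ($M{\left(y \right)} = 2 \cdot \frac{1}{8} + 1 = \frac{1}{4} + 1 = \frac{5}{4}$)
$L{\left(G,J \right)} = \frac{5 G}{12}$ ($L{\left(G,J \right)} = \frac{\frac{5}{4} G}{3} = \frac{5 G}{12}$)
$- \sqrt{L{\left(-88,1 \right)} + 17433} = - \sqrt{\frac{5}{12} \left(-88\right) + 17433} = - \sqrt{- \frac{110}{3} + 17433} = - \sqrt{\frac{52189}{3}} = - \frac{\sqrt{156567}}{3}$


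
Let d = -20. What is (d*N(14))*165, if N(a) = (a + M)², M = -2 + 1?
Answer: -557700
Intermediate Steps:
M = -1
N(a) = (-1 + a)² (N(a) = (a - 1)² = (-1 + a)²)
(d*N(14))*165 = -20*(-1 + 14)²*165 = -20*13²*165 = -20*169*165 = -3380*165 = -557700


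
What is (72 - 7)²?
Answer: 4225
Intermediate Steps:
(72 - 7)² = 65² = 4225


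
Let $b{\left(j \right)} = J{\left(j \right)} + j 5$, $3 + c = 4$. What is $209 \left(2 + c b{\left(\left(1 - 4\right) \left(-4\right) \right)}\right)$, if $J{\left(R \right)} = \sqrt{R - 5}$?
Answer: $12958 + 209 \sqrt{7} \approx 13511.0$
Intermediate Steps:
$c = 1$ ($c = -3 + 4 = 1$)
$J{\left(R \right)} = \sqrt{-5 + R}$
$b{\left(j \right)} = \sqrt{-5 + j} + 5 j$ ($b{\left(j \right)} = \sqrt{-5 + j} + j 5 = \sqrt{-5 + j} + 5 j$)
$209 \left(2 + c b{\left(\left(1 - 4\right) \left(-4\right) \right)}\right) = 209 \left(2 + 1 \left(\sqrt{-5 + \left(1 - 4\right) \left(-4\right)} + 5 \left(1 - 4\right) \left(-4\right)\right)\right) = 209 \left(2 + 1 \left(\sqrt{-5 - -12} + 5 \left(\left(-3\right) \left(-4\right)\right)\right)\right) = 209 \left(2 + 1 \left(\sqrt{-5 + 12} + 5 \cdot 12\right)\right) = 209 \left(2 + 1 \left(\sqrt{7} + 60\right)\right) = 209 \left(2 + 1 \left(60 + \sqrt{7}\right)\right) = 209 \left(2 + \left(60 + \sqrt{7}\right)\right) = 209 \left(62 + \sqrt{7}\right) = 12958 + 209 \sqrt{7}$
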